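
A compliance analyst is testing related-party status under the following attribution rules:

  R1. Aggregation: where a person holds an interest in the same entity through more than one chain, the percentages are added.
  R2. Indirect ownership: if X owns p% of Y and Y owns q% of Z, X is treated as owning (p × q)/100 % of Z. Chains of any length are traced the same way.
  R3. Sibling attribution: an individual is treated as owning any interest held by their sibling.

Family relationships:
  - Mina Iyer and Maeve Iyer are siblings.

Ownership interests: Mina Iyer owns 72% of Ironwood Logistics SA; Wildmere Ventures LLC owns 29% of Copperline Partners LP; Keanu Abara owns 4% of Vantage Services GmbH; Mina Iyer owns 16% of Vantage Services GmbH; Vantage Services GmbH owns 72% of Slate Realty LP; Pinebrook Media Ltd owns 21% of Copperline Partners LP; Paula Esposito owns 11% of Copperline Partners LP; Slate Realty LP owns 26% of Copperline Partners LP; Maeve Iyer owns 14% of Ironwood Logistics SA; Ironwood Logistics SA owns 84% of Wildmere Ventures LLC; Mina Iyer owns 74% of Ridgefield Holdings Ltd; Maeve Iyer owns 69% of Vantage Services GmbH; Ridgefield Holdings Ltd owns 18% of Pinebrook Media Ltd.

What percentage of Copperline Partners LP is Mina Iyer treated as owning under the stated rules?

By sibling attribution (R3), Mina Iyer is treated as also owning Maeve Iyer's interest in Ironwood Logistics SA, giving 72% + 14% = 86%.
By sibling attribution (R3), Mina Iyer is treated as also owning Maeve Iyer's interest in Vantage Services GmbH, giving 16% + 69% = 85%.
Chain via Ridgefield Holdings Ltd → Pinebrook Media Ltd (R2): 74% × 18% × 21% = 2.7972% of Copperline Partners LP.
Chain via Ironwood Logistics SA → Wildmere Ventures LLC (R2): 86% × 84% × 29% = 20.9496% of Copperline Partners LP.
Chain via Vantage Services GmbH → Slate Realty LP (R2): 85% × 72% × 26% = 15.912% of Copperline Partners LP.
Aggregating (R1): 2.7972% + 20.9496% + 15.912% = 39.6588%.

39.6588%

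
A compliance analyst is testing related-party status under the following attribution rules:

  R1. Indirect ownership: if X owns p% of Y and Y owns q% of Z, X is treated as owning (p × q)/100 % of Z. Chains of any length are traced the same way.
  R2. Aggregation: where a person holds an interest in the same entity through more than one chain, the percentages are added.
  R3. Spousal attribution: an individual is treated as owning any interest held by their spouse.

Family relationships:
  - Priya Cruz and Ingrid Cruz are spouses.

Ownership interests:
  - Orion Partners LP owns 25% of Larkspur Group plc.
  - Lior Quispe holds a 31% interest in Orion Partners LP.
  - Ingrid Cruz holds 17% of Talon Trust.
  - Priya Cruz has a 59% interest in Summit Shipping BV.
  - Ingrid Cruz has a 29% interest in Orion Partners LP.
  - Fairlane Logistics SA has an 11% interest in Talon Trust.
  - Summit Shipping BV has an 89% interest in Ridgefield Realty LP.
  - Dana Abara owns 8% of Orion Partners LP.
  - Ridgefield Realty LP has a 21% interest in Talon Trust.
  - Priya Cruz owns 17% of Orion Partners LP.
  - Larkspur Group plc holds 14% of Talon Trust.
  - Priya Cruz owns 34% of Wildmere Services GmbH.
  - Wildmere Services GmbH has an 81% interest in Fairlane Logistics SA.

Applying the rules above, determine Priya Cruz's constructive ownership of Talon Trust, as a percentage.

32.6665%

By spousal attribution (R3), Priya Cruz is treated as also owning Ingrid Cruz's interest in Orion Partners LP, giving 17% + 29% = 46%.
By spousal attribution (R3), Priya Cruz is treated as owning Ingrid Cruz's 17% interest in Talon Trust.
Chain via Wildmere Services GmbH → Fairlane Logistics SA (R1): 34% × 81% × 11% = 3.0294% of Talon Trust.
Chain via Summit Shipping BV → Ridgefield Realty LP (R1): 59% × 89% × 21% = 11.0271% of Talon Trust.
Chain via Orion Partners LP → Larkspur Group plc (R1): 46% × 25% × 14% = 1.61% of Talon Trust.
Direct interest in Talon Trust: 17%.
Aggregating (R2): 3.0294% + 11.0271% + 1.61% + 17% = 32.6665%.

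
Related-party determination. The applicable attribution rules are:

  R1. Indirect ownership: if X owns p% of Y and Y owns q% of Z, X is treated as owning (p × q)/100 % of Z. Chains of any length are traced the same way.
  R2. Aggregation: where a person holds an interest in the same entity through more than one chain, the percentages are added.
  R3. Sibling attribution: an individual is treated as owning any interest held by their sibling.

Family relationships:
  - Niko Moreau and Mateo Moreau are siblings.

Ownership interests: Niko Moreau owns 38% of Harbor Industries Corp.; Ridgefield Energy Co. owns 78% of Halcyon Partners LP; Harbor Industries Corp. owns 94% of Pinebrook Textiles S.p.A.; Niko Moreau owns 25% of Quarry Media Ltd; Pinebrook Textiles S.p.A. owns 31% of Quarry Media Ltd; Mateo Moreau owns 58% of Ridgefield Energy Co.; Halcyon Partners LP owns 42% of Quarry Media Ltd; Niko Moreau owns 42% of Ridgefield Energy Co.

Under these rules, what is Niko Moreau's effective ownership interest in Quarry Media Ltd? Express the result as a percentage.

68.8332%

By sibling attribution (R3), Niko Moreau is treated as also owning Mateo Moreau's interest in Ridgefield Energy Co, giving 42% + 58% = 100%.
Chain via Harbor Industries Corp. → Pinebrook Textiles S.p.A. (R1): 38% × 94% × 31% = 11.0732% of Quarry Media Ltd.
Chain via Ridgefield Energy Co. → Halcyon Partners LP (R1): 100% × 78% × 42% = 32.76% of Quarry Media Ltd.
Direct interest in Quarry Media Ltd: 25%.
Aggregating (R2): 11.0732% + 32.76% + 25% = 68.8332%.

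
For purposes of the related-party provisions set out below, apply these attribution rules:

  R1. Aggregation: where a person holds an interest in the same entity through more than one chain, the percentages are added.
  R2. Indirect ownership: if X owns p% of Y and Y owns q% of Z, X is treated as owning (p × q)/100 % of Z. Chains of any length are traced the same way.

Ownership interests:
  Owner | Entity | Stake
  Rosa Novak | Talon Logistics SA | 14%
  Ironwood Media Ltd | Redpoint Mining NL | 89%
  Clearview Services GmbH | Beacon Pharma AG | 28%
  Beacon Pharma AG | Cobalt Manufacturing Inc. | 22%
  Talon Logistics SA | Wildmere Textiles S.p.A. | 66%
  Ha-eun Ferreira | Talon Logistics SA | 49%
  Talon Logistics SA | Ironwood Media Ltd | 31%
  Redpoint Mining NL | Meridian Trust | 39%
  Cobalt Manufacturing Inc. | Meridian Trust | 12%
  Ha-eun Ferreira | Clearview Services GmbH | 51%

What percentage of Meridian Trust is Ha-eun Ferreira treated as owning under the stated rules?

5.649441%

Chain via Talon Logistics SA → Ironwood Media Ltd → Redpoint Mining NL (R2): 49% × 31% × 89% × 39% = 5.272449% of Meridian Trust.
Chain via Clearview Services GmbH → Beacon Pharma AG → Cobalt Manufacturing Inc. (R2): 51% × 28% × 22% × 12% = 0.376992% of Meridian Trust.
Aggregating (R1): 5.272449% + 0.376992% = 5.649441%.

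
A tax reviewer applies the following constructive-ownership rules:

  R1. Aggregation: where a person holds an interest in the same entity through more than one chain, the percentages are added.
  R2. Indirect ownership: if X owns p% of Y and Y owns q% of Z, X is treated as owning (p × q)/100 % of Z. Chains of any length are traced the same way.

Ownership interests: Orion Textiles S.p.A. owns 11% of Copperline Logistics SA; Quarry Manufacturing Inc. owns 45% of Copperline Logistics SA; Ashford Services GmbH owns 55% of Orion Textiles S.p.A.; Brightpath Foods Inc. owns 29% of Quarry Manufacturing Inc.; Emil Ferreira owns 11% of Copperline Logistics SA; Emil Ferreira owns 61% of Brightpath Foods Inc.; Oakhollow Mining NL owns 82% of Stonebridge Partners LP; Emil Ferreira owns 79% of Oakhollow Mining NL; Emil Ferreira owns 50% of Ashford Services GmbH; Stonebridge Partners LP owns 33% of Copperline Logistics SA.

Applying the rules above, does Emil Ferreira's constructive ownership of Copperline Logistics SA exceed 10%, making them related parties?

Chain via Brightpath Foods Inc. → Quarry Manufacturing Inc. (R2): 61% × 29% × 45% = 7.9605% of Copperline Logistics SA.
Chain via Oakhollow Mining NL → Stonebridge Partners LP (R2): 79% × 82% × 33% = 21.3774% of Copperline Logistics SA.
Chain via Ashford Services GmbH → Orion Textiles S.p.A. (R2): 50% × 55% × 11% = 3.025% of Copperline Logistics SA.
Direct interest in Copperline Logistics SA: 11%.
Aggregating (R1): 7.9605% + 21.3774% + 3.025% + 11% = 43.3629%.
43.3629% exceeds the 10% threshold, so Emil is a related party to Copperline Logistics SA.

Yes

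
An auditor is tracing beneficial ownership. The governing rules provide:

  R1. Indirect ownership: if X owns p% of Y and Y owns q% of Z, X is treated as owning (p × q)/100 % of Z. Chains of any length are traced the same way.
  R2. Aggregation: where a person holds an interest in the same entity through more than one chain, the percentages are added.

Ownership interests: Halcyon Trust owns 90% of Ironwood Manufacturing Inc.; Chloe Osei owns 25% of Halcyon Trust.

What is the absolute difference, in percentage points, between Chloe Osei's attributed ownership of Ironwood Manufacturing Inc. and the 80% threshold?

57.5

Chain via Halcyon Trust (R1): 25% × 90% = 22.5% of Ironwood Manufacturing Inc.
22.5% falls short of the 80% threshold by 57.5 percentage points.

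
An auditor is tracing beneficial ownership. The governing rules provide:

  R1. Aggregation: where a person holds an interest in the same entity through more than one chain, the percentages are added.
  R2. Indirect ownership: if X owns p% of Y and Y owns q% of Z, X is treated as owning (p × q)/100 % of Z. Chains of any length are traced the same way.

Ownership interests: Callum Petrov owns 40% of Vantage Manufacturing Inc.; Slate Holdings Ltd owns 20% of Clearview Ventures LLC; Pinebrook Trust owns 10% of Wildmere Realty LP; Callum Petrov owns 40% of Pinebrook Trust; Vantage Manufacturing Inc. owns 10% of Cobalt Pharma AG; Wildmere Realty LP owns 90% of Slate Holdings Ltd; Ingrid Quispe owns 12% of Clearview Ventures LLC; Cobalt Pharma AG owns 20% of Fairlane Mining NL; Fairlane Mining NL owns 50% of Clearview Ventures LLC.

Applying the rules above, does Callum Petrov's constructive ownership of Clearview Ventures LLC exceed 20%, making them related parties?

Chain via Pinebrook Trust → Wildmere Realty LP → Slate Holdings Ltd (R2): 40% × 10% × 90% × 20% = 0.72% of Clearview Ventures LLC.
Chain via Vantage Manufacturing Inc. → Cobalt Pharma AG → Fairlane Mining NL (R2): 40% × 10% × 20% × 50% = 0.4% of Clearview Ventures LLC.
Aggregating (R1): 0.72% + 0.4% = 1.12%.
1.12% does not exceed the 20% threshold, so Callum is not a related party to Clearview Ventures LLC.

No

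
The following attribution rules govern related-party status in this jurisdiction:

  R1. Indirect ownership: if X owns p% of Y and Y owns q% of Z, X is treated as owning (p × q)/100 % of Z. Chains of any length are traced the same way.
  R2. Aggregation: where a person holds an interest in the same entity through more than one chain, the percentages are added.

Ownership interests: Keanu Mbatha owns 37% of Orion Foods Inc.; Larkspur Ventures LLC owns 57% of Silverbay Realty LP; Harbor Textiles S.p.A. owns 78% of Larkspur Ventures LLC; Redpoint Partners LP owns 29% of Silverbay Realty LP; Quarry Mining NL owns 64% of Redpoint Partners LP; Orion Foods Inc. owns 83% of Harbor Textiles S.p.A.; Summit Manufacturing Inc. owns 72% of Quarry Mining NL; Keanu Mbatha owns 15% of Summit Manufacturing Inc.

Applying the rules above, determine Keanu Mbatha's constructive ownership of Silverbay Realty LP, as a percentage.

Chain via Summit Manufacturing Inc. → Quarry Mining NL → Redpoint Partners LP (R1): 15% × 72% × 64% × 29% = 2.00448% of Silverbay Realty LP.
Chain via Orion Foods Inc. → Harbor Textiles S.p.A. → Larkspur Ventures LLC (R1): 37% × 83% × 78% × 57% = 13.653666% of Silverbay Realty LP.
Aggregating (R2): 2.00448% + 13.653666% = 15.658146%.

15.658146%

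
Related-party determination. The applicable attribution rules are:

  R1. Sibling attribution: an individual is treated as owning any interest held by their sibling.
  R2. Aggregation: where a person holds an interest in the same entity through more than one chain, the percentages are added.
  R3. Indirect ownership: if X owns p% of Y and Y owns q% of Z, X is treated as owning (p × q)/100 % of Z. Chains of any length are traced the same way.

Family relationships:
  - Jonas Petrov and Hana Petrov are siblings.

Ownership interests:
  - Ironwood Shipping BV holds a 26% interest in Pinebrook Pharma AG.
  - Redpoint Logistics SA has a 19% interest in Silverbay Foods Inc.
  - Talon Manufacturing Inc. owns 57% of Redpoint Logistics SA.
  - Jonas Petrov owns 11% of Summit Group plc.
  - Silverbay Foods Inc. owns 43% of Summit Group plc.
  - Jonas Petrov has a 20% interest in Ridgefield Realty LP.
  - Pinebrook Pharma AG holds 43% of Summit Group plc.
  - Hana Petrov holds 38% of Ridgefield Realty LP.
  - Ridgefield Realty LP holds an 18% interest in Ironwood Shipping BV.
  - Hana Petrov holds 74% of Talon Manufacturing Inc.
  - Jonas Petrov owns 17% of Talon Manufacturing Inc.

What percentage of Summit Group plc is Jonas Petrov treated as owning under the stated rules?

16.404971%

By sibling attribution (R1), Jonas Petrov is treated as also owning Hana Petrov's interest in Talon Manufacturing Inc, giving 17% + 74% = 91%.
By sibling attribution (R1), Jonas Petrov is treated as also owning Hana Petrov's interest in Ridgefield Realty LP, giving 20% + 38% = 58%.
Chain via Talon Manufacturing Inc. → Redpoint Logistics SA → Silverbay Foods Inc. (R3): 91% × 57% × 19% × 43% = 4.237779% of Summit Group plc.
Chain via Ridgefield Realty LP → Ironwood Shipping BV → Pinebrook Pharma AG (R3): 58% × 18% × 26% × 43% = 1.167192% of Summit Group plc.
Direct interest in Summit Group plc: 11%.
Aggregating (R2): 4.237779% + 1.167192% + 11% = 16.404971%.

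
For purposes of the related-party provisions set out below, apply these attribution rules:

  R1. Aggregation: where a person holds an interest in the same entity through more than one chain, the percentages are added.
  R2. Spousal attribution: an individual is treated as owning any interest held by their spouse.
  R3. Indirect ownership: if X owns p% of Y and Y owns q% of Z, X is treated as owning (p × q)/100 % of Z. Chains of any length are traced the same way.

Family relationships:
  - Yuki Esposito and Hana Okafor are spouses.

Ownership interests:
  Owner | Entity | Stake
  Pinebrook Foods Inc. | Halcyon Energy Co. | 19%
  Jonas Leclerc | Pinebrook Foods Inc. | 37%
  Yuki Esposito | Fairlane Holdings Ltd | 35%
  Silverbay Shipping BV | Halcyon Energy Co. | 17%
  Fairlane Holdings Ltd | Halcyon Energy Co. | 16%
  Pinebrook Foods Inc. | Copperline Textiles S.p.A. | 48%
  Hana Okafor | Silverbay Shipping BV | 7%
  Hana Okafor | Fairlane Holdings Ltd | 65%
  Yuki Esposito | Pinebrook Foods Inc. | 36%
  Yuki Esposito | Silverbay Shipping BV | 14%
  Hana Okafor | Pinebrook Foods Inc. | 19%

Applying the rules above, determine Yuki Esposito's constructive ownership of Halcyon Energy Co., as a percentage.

30.02%

By spousal attribution (R2), Yuki Esposito is treated as also owning Hana Okafor's interest in Silverbay Shipping BV, giving 14% + 7% = 21%.
By spousal attribution (R2), Yuki Esposito is treated as also owning Hana Okafor's interest in Pinebrook Foods Inc, giving 36% + 19% = 55%.
By spousal attribution (R2), Yuki Esposito is treated as also owning Hana Okafor's interest in Fairlane Holdings Ltd, giving 35% + 65% = 100%.
Chain via Silverbay Shipping BV (R3): 21% × 17% = 3.57% of Halcyon Energy Co.
Chain via Pinebrook Foods Inc. (R3): 55% × 19% = 10.45% of Halcyon Energy Co.
Chain via Fairlane Holdings Ltd (R3): 100% × 16% = 16% of Halcyon Energy Co.
Aggregating (R1): 3.57% + 10.45% + 16% = 30.02%.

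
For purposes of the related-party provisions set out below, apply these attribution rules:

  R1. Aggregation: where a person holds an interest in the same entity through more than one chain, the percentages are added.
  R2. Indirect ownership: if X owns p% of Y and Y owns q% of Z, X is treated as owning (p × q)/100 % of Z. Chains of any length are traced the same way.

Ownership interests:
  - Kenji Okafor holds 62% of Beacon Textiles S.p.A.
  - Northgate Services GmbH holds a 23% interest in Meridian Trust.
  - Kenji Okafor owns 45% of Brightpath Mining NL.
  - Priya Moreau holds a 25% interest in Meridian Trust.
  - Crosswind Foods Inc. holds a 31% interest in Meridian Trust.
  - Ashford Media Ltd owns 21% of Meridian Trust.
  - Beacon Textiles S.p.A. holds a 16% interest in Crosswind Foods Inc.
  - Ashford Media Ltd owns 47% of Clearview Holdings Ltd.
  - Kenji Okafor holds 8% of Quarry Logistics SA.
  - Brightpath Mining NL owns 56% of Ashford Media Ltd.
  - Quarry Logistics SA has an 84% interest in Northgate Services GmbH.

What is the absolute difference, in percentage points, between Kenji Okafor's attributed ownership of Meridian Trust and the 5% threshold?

4.9128

Chain via Brightpath Mining NL → Ashford Media Ltd (R2): 45% × 56% × 21% = 5.292% of Meridian Trust.
Chain via Quarry Logistics SA → Northgate Services GmbH (R2): 8% × 84% × 23% = 1.5456% of Meridian Trust.
Chain via Beacon Textiles S.p.A. → Crosswind Foods Inc. (R2): 62% × 16% × 31% = 3.0752% of Meridian Trust.
Aggregating (R1): 5.292% + 1.5456% + 3.0752% = 9.9128%.
9.9128% exceeds the 5% threshold by 4.9128 percentage points.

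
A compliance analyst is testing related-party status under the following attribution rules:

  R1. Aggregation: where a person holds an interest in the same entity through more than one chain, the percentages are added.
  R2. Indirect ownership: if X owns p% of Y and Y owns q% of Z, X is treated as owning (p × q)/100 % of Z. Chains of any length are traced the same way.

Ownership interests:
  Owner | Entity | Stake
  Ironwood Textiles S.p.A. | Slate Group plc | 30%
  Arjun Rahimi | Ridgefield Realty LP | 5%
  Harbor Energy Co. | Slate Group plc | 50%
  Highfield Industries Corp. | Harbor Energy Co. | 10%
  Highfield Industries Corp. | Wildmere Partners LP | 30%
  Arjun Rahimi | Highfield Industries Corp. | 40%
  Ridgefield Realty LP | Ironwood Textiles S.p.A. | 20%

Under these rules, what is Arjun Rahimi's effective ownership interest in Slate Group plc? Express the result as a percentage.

2.3%

Chain via Highfield Industries Corp. → Harbor Energy Co. (R2): 40% × 10% × 50% = 2% of Slate Group plc.
Chain via Ridgefield Realty LP → Ironwood Textiles S.p.A. (R2): 5% × 20% × 30% = 0.3% of Slate Group plc.
Aggregating (R1): 2% + 0.3% = 2.3%.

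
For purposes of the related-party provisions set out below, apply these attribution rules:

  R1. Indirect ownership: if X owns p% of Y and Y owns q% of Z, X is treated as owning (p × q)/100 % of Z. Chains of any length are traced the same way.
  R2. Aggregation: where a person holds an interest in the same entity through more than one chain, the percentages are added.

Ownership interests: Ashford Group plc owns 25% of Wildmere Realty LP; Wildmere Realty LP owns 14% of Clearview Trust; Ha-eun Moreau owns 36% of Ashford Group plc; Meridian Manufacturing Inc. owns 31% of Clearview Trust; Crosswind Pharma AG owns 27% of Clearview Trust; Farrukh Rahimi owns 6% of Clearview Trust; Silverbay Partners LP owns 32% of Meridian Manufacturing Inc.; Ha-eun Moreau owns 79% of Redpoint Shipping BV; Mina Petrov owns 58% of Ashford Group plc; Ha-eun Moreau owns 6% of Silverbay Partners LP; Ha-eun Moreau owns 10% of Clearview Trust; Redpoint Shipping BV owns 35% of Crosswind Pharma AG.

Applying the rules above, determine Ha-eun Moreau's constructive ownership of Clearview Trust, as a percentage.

Chain via Silverbay Partners LP → Meridian Manufacturing Inc. (R1): 6% × 32% × 31% = 0.5952% of Clearview Trust.
Chain via Redpoint Shipping BV → Crosswind Pharma AG (R1): 79% × 35% × 27% = 7.4655% of Clearview Trust.
Chain via Ashford Group plc → Wildmere Realty LP (R1): 36% × 25% × 14% = 1.26% of Clearview Trust.
Direct interest in Clearview Trust: 10%.
Aggregating (R2): 0.5952% + 7.4655% + 1.26% + 10% = 19.3207%.

19.3207%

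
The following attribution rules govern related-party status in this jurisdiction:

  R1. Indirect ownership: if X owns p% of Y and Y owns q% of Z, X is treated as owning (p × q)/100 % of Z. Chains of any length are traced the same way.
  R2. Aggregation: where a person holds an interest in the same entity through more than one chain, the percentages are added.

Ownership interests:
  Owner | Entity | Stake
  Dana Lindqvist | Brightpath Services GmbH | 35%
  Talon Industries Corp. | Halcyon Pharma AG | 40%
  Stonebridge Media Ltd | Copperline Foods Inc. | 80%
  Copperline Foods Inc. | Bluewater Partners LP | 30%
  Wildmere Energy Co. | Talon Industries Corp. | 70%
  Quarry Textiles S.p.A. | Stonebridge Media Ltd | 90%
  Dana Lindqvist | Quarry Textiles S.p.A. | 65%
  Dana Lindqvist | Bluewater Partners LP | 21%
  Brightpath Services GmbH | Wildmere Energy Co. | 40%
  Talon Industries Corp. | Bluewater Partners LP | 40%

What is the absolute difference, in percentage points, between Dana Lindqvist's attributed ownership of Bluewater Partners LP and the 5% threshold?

Chain via Brightpath Services GmbH → Wildmere Energy Co. → Talon Industries Corp. (R1): 35% × 40% × 70% × 40% = 3.92% of Bluewater Partners LP.
Chain via Quarry Textiles S.p.A. → Stonebridge Media Ltd → Copperline Foods Inc. (R1): 65% × 90% × 80% × 30% = 14.04% of Bluewater Partners LP.
Direct interest in Bluewater Partners LP: 21%.
Aggregating (R2): 3.92% + 14.04% + 21% = 38.96%.
38.96% exceeds the 5% threshold by 33.96 percentage points.

33.96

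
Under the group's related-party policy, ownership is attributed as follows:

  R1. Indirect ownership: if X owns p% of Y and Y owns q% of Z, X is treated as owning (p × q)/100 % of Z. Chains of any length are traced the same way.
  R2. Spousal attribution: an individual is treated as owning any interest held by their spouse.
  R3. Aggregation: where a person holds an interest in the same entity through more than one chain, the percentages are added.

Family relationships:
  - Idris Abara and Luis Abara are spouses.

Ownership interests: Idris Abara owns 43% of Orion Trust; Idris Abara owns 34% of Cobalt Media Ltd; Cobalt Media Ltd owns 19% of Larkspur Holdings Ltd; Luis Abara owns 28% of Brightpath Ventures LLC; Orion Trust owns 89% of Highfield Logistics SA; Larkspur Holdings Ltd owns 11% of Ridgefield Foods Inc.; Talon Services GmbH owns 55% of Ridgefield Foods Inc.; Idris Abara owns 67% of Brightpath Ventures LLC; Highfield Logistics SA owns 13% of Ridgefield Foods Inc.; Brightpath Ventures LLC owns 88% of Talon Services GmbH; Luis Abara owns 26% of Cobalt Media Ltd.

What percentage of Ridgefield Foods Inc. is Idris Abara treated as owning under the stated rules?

By spousal attribution (R2), Idris Abara is treated as also owning Luis Abara's interest in Cobalt Media Ltd, giving 34% + 26% = 60%.
By spousal attribution (R2), Idris Abara is treated as also owning Luis Abara's interest in Brightpath Ventures LLC, giving 67% + 28% = 95%.
Chain via Cobalt Media Ltd → Larkspur Holdings Ltd (R1): 60% × 19% × 11% = 1.254% of Ridgefield Foods Inc.
Chain via Brightpath Ventures LLC → Talon Services GmbH (R1): 95% × 88% × 55% = 45.98% of Ridgefield Foods Inc.
Chain via Orion Trust → Highfield Logistics SA (R1): 43% × 89% × 13% = 4.9751% of Ridgefield Foods Inc.
Aggregating (R3): 1.254% + 45.98% + 4.9751% = 52.2091%.

52.2091%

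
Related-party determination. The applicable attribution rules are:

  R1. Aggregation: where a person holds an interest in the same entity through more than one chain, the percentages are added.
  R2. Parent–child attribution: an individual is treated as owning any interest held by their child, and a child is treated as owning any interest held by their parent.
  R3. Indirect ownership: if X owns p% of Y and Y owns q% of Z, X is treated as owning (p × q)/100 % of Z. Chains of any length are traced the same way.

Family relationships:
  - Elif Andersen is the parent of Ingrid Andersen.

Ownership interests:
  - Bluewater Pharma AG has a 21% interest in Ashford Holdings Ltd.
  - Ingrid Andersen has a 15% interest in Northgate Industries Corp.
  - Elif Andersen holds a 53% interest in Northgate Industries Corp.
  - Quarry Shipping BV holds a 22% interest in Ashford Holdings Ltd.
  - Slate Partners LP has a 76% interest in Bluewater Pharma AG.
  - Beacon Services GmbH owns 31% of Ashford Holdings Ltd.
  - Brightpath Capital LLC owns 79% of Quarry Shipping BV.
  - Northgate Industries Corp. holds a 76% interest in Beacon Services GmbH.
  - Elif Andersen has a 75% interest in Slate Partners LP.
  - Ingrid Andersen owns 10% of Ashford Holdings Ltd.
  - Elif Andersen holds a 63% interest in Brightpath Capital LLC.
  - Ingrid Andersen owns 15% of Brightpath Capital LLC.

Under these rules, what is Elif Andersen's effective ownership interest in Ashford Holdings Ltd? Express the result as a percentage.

By parent–child attribution (R2), Elif Andersen is treated as also owning Ingrid Andersen's interest in Northgate Industries Corp, giving 53% + 15% = 68%.
By parent–child attribution (R2), Elif Andersen is treated as also owning Ingrid Andersen's interest in Brightpath Capital LLC, giving 63% + 15% = 78%.
By parent–child attribution (R2), Elif Andersen is treated as owning Ingrid Andersen's 10% interest in Ashford Holdings Ltd.
Chain via Slate Partners LP → Bluewater Pharma AG (R3): 75% × 76% × 21% = 11.97% of Ashford Holdings Ltd.
Chain via Northgate Industries Corp. → Beacon Services GmbH (R3): 68% × 76% × 31% = 16.0208% of Ashford Holdings Ltd.
Chain via Brightpath Capital LLC → Quarry Shipping BV (R3): 78% × 79% × 22% = 13.5564% of Ashford Holdings Ltd.
Direct interest in Ashford Holdings Ltd: 10%.
Aggregating (R1): 11.97% + 16.0208% + 13.5564% + 10% = 51.5472%.

51.5472%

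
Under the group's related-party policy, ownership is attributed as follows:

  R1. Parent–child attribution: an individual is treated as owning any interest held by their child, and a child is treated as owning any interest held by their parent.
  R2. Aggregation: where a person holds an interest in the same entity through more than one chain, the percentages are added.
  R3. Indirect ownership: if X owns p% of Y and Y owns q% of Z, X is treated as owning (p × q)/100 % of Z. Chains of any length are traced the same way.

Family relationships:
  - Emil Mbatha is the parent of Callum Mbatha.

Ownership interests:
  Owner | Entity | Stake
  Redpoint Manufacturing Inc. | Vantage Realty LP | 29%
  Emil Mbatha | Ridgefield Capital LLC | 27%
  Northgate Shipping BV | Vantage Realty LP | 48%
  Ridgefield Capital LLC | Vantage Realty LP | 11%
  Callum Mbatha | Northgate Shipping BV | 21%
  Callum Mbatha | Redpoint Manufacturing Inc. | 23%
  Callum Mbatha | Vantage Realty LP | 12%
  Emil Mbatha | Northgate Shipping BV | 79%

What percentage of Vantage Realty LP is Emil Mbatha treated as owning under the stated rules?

By parent–child attribution (R1), Emil Mbatha is treated as also owning Callum Mbatha's interest in Northgate Shipping BV, giving 79% + 21% = 100%.
By parent–child attribution (R1), Emil Mbatha is treated as owning Callum Mbatha's 23% interest in Redpoint Manufacturing Inc.
By parent–child attribution (R1), Emil Mbatha is treated as owning Callum Mbatha's 12% interest in Vantage Realty LP.
Chain via Northgate Shipping BV (R3): 100% × 48% = 48% of Vantage Realty LP.
Chain via Ridgefield Capital LLC (R3): 27% × 11% = 2.97% of Vantage Realty LP.
Chain via Redpoint Manufacturing Inc. (R3): 23% × 29% = 6.67% of Vantage Realty LP.
Direct interest in Vantage Realty LP: 12%.
Aggregating (R2): 48% + 2.97% + 6.67% + 12% = 69.64%.

69.64%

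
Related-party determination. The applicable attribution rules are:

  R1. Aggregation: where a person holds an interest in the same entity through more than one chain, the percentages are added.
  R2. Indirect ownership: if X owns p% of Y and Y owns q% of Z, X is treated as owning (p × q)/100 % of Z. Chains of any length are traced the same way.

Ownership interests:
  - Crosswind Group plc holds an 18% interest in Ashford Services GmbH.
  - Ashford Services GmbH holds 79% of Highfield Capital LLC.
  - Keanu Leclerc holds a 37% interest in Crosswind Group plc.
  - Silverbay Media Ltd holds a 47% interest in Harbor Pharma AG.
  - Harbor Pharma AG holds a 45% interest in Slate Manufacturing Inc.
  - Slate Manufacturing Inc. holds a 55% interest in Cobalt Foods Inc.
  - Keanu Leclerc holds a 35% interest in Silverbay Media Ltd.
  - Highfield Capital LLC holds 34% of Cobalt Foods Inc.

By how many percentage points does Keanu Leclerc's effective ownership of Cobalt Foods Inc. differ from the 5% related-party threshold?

Chain via Silverbay Media Ltd → Harbor Pharma AG → Slate Manufacturing Inc. (R2): 35% × 47% × 45% × 55% = 4.071375% of Cobalt Foods Inc.
Chain via Crosswind Group plc → Ashford Services GmbH → Highfield Capital LLC (R2): 37% × 18% × 79% × 34% = 1.788876% of Cobalt Foods Inc.
Aggregating (R1): 4.071375% + 1.788876% = 5.860251%.
5.860251% exceeds the 5% threshold by 0.860251 percentage points.

0.860251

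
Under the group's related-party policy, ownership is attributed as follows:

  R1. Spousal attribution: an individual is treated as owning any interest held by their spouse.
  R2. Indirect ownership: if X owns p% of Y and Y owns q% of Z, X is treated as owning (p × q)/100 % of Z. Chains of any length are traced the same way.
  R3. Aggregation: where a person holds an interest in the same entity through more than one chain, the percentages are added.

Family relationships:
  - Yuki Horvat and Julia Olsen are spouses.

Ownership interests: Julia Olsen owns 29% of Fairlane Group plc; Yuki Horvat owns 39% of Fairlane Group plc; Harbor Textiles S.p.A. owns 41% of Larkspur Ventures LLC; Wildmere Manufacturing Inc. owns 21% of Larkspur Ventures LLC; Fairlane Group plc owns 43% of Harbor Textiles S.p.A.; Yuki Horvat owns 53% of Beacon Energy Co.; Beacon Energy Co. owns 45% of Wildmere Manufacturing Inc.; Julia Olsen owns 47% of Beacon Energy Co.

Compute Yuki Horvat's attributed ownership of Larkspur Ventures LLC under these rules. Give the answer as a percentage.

By spousal attribution (R1), Yuki Horvat is treated as also owning Julia Olsen's interest in Beacon Energy Co, giving 53% + 47% = 100%.
By spousal attribution (R1), Yuki Horvat is treated as also owning Julia Olsen's interest in Fairlane Group plc, giving 39% + 29% = 68%.
Chain via Beacon Energy Co. → Wildmere Manufacturing Inc. (R2): 100% × 45% × 21% = 9.45% of Larkspur Ventures LLC.
Chain via Fairlane Group plc → Harbor Textiles S.p.A. (R2): 68% × 43% × 41% = 11.9884% of Larkspur Ventures LLC.
Aggregating (R3): 9.45% + 11.9884% = 21.4384%.

21.4384%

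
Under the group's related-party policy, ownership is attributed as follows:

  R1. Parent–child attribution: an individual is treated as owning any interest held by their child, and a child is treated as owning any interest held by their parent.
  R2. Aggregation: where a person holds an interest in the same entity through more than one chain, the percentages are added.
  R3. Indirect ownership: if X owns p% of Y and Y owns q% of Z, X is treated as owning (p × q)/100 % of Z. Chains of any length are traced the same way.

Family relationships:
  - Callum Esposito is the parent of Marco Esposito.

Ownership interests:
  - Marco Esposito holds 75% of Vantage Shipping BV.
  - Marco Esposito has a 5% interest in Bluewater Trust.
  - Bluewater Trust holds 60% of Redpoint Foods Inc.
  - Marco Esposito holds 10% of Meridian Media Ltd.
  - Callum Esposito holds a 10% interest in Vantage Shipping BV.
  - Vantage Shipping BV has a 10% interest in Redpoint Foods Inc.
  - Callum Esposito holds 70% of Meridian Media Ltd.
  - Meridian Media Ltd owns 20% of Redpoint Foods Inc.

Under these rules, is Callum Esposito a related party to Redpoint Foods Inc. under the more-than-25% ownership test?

By parent–child attribution (R1), Callum Esposito is treated as also owning Marco Esposito's interest in Vantage Shipping BV, giving 10% + 75% = 85%.
By parent–child attribution (R1), Callum Esposito is treated as also owning Marco Esposito's interest in Meridian Media Ltd, giving 70% + 10% = 80%.
By parent–child attribution (R1), Callum Esposito is treated as owning Marco Esposito's 5% interest in Bluewater Trust.
Chain via Vantage Shipping BV (R3): 85% × 10% = 8.5% of Redpoint Foods Inc.
Chain via Meridian Media Ltd (R3): 80% × 20% = 16% of Redpoint Foods Inc.
Chain via Bluewater Trust (R3): 5% × 60% = 3% of Redpoint Foods Inc.
Aggregating (R2): 8.5% + 16% + 3% = 27.5%.
27.5% exceeds the 25% threshold, so Callum is a related party to Redpoint Foods Inc.

Yes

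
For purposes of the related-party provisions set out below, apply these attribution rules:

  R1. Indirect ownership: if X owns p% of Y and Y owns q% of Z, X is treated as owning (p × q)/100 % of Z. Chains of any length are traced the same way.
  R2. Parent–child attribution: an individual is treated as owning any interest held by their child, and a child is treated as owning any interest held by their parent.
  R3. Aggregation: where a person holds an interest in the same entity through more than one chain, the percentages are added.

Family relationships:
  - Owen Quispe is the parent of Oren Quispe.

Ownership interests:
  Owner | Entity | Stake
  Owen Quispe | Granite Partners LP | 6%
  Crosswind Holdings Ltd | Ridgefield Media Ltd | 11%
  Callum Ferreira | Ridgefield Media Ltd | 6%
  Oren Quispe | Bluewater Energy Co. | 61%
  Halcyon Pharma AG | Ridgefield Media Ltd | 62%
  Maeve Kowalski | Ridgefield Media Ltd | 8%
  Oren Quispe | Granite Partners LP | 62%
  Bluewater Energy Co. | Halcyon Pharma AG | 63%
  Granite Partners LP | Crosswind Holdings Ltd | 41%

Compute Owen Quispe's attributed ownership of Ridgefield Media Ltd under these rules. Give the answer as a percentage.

By parent–child attribution (R2), Owen Quispe is treated as also owning Oren Quispe's interest in Granite Partners LP, giving 6% + 62% = 68%.
By parent–child attribution (R2), Owen Quispe is treated as owning Oren Quispe's 61% interest in Bluewater Energy Co.
Chain via Granite Partners LP → Crosswind Holdings Ltd (R1): 68% × 41% × 11% = 3.0668% of Ridgefield Media Ltd.
Chain via Bluewater Energy Co. → Halcyon Pharma AG (R1): 61% × 63% × 62% = 23.8266% of Ridgefield Media Ltd.
Aggregating (R3): 3.0668% + 23.8266% = 26.8934%.

26.8934%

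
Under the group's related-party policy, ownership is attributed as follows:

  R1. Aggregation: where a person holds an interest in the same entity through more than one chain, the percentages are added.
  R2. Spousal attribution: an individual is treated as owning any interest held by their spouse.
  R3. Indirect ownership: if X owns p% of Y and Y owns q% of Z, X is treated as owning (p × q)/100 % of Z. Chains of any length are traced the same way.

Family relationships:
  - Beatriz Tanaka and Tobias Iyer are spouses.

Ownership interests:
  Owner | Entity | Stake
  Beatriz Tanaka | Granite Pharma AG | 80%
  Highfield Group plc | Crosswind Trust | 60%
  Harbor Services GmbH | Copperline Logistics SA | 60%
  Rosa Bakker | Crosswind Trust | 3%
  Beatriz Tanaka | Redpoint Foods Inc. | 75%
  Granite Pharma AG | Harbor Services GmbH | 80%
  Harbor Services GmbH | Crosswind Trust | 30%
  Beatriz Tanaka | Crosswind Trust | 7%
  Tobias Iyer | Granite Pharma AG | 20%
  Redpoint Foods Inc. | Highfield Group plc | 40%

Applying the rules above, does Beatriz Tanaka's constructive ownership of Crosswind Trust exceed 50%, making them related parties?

No

By spousal attribution (R2), Beatriz Tanaka is treated as also owning Tobias Iyer's interest in Granite Pharma AG, giving 80% + 20% = 100%.
Chain via Granite Pharma AG → Harbor Services GmbH (R3): 100% × 80% × 30% = 24% of Crosswind Trust.
Chain via Redpoint Foods Inc. → Highfield Group plc (R3): 75% × 40% × 60% = 18% of Crosswind Trust.
Direct interest in Crosswind Trust: 7%.
Aggregating (R1): 24% + 18% + 7% = 49%.
49% does not exceed the 50% threshold, so Beatriz is not a related party to Crosswind Trust.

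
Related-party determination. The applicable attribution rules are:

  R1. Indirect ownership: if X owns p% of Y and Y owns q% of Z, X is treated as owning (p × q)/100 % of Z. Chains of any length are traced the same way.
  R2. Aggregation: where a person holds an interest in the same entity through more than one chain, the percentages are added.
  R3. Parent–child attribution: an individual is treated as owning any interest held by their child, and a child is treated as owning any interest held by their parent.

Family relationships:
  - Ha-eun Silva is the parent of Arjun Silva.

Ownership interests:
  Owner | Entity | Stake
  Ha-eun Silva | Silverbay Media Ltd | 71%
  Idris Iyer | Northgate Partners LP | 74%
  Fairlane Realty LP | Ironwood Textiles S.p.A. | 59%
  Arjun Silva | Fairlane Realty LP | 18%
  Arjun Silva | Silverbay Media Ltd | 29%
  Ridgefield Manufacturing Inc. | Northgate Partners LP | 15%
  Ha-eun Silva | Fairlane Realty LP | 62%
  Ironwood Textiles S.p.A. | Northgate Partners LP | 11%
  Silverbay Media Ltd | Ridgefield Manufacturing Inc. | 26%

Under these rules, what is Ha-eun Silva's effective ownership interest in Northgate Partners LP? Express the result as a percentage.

9.092%

By parent–child attribution (R3), Ha-eun Silva is treated as also owning Arjun Silva's interest in Fairlane Realty LP, giving 62% + 18% = 80%.
By parent–child attribution (R3), Ha-eun Silva is treated as also owning Arjun Silva's interest in Silverbay Media Ltd, giving 71% + 29% = 100%.
Chain via Fairlane Realty LP → Ironwood Textiles S.p.A. (R1): 80% × 59% × 11% = 5.192% of Northgate Partners LP.
Chain via Silverbay Media Ltd → Ridgefield Manufacturing Inc. (R1): 100% × 26% × 15% = 3.9% of Northgate Partners LP.
Aggregating (R2): 5.192% + 3.9% = 9.092%.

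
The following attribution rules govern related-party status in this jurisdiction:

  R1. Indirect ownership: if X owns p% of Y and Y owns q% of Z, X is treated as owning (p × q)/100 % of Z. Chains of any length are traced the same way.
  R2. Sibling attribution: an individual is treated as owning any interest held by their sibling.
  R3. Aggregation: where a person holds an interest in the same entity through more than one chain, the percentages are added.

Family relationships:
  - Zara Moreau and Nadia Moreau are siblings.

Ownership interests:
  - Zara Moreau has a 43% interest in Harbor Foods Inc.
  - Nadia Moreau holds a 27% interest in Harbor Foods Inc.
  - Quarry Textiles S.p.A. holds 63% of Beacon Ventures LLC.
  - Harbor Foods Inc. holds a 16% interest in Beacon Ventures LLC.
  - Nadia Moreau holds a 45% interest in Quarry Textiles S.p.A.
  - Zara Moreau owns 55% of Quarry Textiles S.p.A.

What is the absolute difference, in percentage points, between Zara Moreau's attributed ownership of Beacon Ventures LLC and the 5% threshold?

69.2

By sibling attribution (R2), Zara Moreau is treated as also owning Nadia Moreau's interest in Quarry Textiles S.p.A, giving 55% + 45% = 100%.
By sibling attribution (R2), Zara Moreau is treated as also owning Nadia Moreau's interest in Harbor Foods Inc, giving 43% + 27% = 70%.
Chain via Quarry Textiles S.p.A. (R1): 100% × 63% = 63% of Beacon Ventures LLC.
Chain via Harbor Foods Inc. (R1): 70% × 16% = 11.2% of Beacon Ventures LLC.
Aggregating (R3): 63% + 11.2% = 74.2%.
74.2% exceeds the 5% threshold by 69.2 percentage points.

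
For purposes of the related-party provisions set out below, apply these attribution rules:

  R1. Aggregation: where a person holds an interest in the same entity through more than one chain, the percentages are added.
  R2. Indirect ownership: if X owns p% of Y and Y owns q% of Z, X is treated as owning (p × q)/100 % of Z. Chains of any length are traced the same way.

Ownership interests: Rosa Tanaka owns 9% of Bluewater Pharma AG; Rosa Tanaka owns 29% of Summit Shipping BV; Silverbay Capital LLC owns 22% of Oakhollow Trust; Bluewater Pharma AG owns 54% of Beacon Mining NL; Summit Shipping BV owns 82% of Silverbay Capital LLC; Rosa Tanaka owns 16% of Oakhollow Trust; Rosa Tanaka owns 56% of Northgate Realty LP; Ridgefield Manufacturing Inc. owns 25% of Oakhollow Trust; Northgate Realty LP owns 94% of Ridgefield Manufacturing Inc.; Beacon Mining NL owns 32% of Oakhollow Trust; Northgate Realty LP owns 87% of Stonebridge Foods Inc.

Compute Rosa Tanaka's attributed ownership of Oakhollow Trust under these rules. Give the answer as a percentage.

Chain via Summit Shipping BV → Silverbay Capital LLC (R2): 29% × 82% × 22% = 5.2316% of Oakhollow Trust.
Chain via Bluewater Pharma AG → Beacon Mining NL (R2): 9% × 54% × 32% = 1.5552% of Oakhollow Trust.
Chain via Northgate Realty LP → Ridgefield Manufacturing Inc. (R2): 56% × 94% × 25% = 13.16% of Oakhollow Trust.
Direct interest in Oakhollow Trust: 16%.
Aggregating (R1): 5.2316% + 1.5552% + 13.16% + 16% = 35.9468%.

35.9468%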